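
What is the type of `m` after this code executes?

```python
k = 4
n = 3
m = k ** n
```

int ** positive int returns int (4 ** 3 = 64)

int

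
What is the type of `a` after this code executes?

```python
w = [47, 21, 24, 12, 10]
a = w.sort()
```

list.sort() returns None (sorts in place)

NoneType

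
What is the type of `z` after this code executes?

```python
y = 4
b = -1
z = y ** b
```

int ** negative int returns float

float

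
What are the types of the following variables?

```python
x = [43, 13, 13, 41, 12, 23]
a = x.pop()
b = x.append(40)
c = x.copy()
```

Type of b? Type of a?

list.append() returns None; list.pop() returns the element (int)

NoneType, int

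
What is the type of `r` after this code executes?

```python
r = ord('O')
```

ord() returns int (Unicode code point)

int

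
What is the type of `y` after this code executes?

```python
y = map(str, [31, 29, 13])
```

map() returns a map iterator object

map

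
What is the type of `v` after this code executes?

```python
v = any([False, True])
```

any() returns bool

bool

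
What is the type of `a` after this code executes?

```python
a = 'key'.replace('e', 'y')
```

str.replace() returns str

str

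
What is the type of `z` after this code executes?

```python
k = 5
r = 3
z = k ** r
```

int ** positive int returns int (5 ** 3 = 125)

int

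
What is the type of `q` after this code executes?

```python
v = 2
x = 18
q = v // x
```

int // int returns int (2 // 18 = 0)

int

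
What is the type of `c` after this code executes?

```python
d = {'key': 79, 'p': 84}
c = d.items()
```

dict.items() returns a dict_items view

dict_items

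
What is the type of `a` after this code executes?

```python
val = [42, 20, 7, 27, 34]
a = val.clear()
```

list.clear() returns None

NoneType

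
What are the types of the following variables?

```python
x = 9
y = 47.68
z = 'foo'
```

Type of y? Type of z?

y is float; z is str

float, str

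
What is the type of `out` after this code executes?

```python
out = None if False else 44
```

Ternary: condition is False, else branch (44) taken → int

int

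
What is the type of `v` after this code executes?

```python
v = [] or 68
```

'or' returns first truthy value (68, which is int)

int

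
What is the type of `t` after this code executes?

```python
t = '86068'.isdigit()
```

str.isdigit() returns bool

bool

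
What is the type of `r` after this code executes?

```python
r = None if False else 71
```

Ternary: condition is False, else branch (71) taken → int

int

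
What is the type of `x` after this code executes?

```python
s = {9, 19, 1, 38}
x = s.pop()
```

Popping from a set of ints returns int

int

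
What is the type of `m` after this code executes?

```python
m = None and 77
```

'and' returns first falsy value (None)

NoneType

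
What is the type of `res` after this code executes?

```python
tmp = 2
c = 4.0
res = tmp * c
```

int * float returns float (2 * 4.0 = 8.0)

float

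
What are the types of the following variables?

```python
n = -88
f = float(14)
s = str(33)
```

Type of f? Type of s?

f is float; s is str

float, str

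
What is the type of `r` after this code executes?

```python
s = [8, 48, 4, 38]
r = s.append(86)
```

list.append() returns None (mutates in place)

NoneType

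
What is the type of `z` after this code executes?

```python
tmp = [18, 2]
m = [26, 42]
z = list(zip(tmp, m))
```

list(zip(...)) returns a list of tuples

list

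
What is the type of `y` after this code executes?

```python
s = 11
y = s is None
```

'is' comparison returns bool

bool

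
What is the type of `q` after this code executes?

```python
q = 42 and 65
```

'and' returns the last value when all truthy (65, which is int)

int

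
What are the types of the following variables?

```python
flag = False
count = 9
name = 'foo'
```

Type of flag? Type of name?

flag is bool; name is str

bool, str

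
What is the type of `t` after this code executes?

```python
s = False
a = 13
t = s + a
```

bool + int returns int (False is 0, so 0 + 13 = 13)

int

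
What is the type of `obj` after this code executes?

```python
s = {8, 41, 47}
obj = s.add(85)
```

set.add() returns None (mutates in place)

NoneType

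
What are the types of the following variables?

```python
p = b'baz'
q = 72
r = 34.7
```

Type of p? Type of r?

p is bytes; r is float

bytes, float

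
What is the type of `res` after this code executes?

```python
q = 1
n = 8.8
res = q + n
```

int + float returns float (1 + 8.8 = 9.8)

float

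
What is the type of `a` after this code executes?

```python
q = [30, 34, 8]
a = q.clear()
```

list.clear() returns None

NoneType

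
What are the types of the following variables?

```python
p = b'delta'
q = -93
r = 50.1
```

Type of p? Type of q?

p is bytes; q is int

bytes, int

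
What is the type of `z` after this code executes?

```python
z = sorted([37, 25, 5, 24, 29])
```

sorted() always returns list

list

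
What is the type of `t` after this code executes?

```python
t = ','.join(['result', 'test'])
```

str.join() returns str

str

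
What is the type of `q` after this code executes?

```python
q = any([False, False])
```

any() returns bool

bool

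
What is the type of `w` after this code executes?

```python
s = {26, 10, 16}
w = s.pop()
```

Popping from a set of ints returns int

int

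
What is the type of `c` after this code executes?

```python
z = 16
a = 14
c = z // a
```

int // int returns int (16 // 14 = 1)

int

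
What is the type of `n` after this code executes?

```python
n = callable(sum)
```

callable() returns bool

bool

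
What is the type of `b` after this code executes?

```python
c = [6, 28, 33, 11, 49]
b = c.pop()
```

list.pop() returns the popped element (int here)

int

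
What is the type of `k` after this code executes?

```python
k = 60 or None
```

'or' returns first truthy value (60, int)

int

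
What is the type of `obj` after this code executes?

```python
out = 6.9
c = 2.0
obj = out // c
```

float // float returns float (floor division preserves float type)

float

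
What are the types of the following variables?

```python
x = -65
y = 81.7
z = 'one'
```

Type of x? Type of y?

x is int; y is float

int, float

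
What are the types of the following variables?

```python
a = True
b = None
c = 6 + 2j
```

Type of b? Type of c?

b is NoneType; c is complex

NoneType, complex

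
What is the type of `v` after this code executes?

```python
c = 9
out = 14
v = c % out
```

int % int returns int (9 % 14 = 9)

int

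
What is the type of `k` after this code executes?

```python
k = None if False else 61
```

Ternary: condition is False, else branch (61) taken → int

int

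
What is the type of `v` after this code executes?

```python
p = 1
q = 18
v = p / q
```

int / int always returns float in Python 3 (1 / 18 = 0.0555556)

float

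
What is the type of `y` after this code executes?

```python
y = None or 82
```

'or' with None returns the other value (82, int)

int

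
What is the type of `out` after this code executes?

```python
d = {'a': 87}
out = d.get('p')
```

dict.get() returns None when key 'p' is not found and no default given

NoneType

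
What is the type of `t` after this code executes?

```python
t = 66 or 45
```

'or' returns the first truthy value (66, which is int)

int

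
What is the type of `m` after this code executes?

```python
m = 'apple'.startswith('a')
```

str.startswith() returns bool

bool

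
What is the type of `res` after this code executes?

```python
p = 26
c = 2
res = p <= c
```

Comparison operators return bool

bool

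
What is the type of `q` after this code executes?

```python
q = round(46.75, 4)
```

round() with ndigits arg returns float

float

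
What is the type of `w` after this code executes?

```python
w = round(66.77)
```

round() with no ndigits arg returns int

int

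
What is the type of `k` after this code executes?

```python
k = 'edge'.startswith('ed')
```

str.startswith() returns bool

bool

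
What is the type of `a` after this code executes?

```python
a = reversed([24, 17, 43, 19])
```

reversed() on a list returns a list_reverseiterator

list_reverseiterator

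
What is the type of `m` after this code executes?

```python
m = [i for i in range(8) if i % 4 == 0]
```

A list comprehension [...] produces a list

list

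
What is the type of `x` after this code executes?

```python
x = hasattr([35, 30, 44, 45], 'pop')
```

hasattr() returns bool

bool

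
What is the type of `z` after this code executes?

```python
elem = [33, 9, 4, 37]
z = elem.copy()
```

list.copy() returns list

list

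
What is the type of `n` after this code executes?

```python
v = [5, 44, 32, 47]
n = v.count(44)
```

list.count() returns int

int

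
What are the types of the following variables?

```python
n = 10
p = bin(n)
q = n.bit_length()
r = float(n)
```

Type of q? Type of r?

int.bit_length() returns int; float() returns float

int, float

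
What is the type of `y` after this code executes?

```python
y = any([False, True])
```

any() returns bool

bool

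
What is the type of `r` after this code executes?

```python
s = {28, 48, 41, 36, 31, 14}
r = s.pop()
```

Popping from a set of ints returns int

int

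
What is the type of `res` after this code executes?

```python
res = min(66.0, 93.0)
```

min() of floats returns float

float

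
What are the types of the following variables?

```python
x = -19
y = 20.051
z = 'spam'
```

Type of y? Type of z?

y is float; z is str

float, str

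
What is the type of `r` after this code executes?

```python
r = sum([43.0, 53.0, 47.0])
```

sum() of floats returns float

float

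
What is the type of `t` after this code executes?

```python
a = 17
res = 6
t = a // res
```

int // int returns int (17 // 6 = 2)

int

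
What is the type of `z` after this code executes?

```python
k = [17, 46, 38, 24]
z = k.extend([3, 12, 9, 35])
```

list.extend() returns None

NoneType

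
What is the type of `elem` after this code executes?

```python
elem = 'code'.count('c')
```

str.count() returns int

int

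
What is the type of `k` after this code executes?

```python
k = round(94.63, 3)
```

round() with ndigits arg returns float

float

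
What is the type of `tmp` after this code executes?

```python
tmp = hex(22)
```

hex() returns str representation

str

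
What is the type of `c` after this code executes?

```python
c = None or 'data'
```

'or' with None returns the other value ('data', str)

str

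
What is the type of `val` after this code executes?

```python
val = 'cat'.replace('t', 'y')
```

str.replace() returns str

str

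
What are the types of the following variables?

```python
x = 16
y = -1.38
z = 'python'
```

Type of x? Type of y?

x is int; y is float

int, float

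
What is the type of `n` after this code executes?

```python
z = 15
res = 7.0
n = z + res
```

int + float returns float (15 + 7.0 = 22.0)

float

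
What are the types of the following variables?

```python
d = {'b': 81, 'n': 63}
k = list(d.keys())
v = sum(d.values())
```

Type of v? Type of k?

sum of int values returns int; list(...) returns list

int, list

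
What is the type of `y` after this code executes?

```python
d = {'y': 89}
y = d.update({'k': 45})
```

dict.update() returns None

NoneType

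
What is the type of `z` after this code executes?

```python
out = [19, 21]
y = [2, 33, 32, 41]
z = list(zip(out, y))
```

list(zip(...)) returns a list of tuples

list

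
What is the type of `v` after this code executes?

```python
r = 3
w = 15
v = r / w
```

int / int always returns float in Python 3 (3 / 15 = 0.2)

float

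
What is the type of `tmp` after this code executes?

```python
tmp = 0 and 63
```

'and' returns the first falsy value (0, which is int)

int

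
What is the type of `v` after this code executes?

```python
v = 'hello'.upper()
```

str.upper() returns str

str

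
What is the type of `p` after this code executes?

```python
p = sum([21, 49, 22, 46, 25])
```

sum() of ints returns int

int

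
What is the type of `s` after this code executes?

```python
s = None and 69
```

'and' returns first falsy value (None)

NoneType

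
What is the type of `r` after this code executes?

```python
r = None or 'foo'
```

'or' with None returns the other value ('foo', str)

str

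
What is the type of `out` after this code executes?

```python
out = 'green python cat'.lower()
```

str.lower() returns str

str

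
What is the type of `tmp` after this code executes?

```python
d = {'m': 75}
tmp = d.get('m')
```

dict.get() returns the value (int) when key is found

int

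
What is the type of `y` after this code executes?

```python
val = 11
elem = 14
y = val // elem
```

int // int returns int (11 // 14 = 0)

int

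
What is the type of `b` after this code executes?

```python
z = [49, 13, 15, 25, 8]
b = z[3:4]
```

Slicing a list always returns a list

list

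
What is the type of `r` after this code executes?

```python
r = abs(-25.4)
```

abs() of float returns float

float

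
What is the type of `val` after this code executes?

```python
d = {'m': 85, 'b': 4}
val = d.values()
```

.values() returns a dict_values view object

dict_values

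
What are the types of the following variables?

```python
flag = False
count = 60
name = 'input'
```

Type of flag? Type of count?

flag is bool; count is int

bool, int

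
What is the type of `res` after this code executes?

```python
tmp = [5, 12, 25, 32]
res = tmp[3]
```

Indexing a list of ints returns int (tmp[3] = 32)

int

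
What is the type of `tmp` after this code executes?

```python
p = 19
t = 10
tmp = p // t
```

int // int returns int (19 // 10 = 1)

int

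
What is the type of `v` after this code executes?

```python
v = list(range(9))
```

list(range(...)) returns list

list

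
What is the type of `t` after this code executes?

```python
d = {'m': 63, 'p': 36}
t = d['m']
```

Accessing dict[str, int] with key 'm' returns int value 63

int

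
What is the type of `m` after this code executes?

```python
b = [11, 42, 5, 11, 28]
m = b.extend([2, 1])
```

list.extend() returns None

NoneType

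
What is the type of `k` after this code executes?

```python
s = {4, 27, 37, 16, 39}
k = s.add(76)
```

set.add() returns None (mutates in place)

NoneType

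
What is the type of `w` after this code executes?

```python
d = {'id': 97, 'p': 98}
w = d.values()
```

.values() returns a dict_values view object

dict_values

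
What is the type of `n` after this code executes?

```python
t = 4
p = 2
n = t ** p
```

int ** positive int returns int (4 ** 2 = 16)

int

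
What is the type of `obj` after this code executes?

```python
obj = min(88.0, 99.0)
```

min() of floats returns float

float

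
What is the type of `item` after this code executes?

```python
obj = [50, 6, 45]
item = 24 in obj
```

'in' operator returns bool

bool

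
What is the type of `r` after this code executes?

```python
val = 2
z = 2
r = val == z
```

Equality comparison returns bool

bool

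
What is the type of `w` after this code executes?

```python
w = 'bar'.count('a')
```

str.count() returns int

int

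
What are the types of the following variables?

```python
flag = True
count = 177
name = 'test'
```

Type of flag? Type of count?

flag is bool; count is int

bool, int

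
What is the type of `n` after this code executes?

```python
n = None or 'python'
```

'or' with None returns the other value ('python', str)

str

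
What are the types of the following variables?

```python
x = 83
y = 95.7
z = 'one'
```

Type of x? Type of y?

x is int; y is float

int, float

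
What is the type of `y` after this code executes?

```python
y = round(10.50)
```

round() with no ndigits arg returns int

int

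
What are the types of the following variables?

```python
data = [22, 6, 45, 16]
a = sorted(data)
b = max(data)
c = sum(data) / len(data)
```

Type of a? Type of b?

sorted() returns list; max of ints returns int

list, int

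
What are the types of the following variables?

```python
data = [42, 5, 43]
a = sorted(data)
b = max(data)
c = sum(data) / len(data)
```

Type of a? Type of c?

sorted() returns list; int / int returns float

list, float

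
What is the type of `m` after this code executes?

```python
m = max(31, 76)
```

max() of ints returns int

int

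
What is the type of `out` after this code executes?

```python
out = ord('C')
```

ord() returns int (Unicode code point)

int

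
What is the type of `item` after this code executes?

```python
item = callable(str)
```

callable() returns bool

bool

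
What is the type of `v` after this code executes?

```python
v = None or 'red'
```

'or' with None returns the other value ('red', str)

str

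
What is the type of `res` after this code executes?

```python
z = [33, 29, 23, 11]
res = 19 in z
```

'in' operator returns bool

bool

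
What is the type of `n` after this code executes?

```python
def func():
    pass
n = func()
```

A function with no return statement returns None

NoneType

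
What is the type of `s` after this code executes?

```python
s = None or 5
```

'or' with None returns the other value (5, int)

int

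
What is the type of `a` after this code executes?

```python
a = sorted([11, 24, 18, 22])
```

sorted() always returns list

list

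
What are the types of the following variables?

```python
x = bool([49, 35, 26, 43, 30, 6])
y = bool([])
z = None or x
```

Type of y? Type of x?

bool() returns bool; bool() returns bool

bool, bool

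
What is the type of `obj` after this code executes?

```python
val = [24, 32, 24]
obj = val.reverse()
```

list.reverse() returns None

NoneType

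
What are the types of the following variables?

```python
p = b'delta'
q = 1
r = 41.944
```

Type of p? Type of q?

p is bytes; q is int

bytes, int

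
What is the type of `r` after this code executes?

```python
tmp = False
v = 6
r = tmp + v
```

bool + int returns int (False is 0, so 0 + 6 = 6)

int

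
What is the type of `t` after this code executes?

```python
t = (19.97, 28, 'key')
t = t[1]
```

Index 1 of tuple is 28 which is int

int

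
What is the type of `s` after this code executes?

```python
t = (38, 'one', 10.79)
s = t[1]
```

Index 1 of tuple is 'one' which is str

str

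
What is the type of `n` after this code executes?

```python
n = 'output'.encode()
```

str.encode() returns bytes

bytes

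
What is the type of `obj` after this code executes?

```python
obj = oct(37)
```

oct() returns str representation

str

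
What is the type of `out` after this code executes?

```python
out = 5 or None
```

'or' returns first truthy value (5, int)

int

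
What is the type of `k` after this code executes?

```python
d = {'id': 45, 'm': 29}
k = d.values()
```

.values() returns a dict_values view object

dict_values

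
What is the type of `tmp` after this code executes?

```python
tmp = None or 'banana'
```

'or' with None returns the other value ('banana', str)

str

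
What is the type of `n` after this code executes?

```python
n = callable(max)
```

callable() returns bool

bool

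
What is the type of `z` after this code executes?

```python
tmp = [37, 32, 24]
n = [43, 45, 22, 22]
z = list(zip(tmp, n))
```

list(zip(...)) returns a list of tuples

list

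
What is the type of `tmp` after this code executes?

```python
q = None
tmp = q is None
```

'is' comparison returns bool

bool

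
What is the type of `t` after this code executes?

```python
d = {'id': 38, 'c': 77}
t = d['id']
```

Accessing dict[str, int] with key 'id' returns int value 38

int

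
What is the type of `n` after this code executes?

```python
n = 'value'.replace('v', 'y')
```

str.replace() returns str

str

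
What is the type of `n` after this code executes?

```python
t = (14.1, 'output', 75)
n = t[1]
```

Index 1 of tuple is 'output' which is str

str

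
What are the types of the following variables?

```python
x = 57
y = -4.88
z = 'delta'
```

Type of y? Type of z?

y is float; z is str

float, str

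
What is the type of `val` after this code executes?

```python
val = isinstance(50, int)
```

isinstance() returns bool

bool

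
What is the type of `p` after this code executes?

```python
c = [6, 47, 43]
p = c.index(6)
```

list.index() returns int

int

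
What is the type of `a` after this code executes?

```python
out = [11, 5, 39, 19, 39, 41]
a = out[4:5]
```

Slicing a list always returns a list

list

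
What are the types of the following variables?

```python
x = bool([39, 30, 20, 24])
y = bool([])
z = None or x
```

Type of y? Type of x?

bool() returns bool; bool() returns bool

bool, bool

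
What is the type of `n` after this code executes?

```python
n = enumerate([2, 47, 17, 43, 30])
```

enumerate() returns an enumerate iterator object

enumerate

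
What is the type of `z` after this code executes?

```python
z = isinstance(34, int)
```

isinstance() returns bool

bool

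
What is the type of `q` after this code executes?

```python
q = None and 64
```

'and' returns first falsy value (None)

NoneType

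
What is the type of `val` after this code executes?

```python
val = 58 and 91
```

'and' returns the last value when all truthy (91, which is int)

int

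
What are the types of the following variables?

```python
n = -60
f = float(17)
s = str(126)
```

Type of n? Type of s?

n is int; s is str

int, str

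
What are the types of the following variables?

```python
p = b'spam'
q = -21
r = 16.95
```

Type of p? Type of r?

p is bytes; r is float

bytes, float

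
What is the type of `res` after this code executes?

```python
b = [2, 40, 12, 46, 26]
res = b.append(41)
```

list.append() returns None (mutates in place)

NoneType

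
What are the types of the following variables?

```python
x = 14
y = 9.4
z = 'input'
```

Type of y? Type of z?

y is float; z is str

float, str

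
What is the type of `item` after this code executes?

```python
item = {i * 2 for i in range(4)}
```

A set comprehension {expr for x in iterable} produces a set

set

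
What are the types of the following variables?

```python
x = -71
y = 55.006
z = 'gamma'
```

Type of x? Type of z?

x is int; z is str

int, str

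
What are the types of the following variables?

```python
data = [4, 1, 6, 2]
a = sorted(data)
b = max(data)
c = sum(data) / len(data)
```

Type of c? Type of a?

int / int returns float; sorted() returns list

float, list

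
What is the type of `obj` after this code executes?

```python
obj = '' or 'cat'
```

'or' returns first truthy value ('cat', which is str)

str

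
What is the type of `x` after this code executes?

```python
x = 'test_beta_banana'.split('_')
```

str.split() returns list

list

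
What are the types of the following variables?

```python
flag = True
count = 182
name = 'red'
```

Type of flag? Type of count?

flag is bool; count is int

bool, int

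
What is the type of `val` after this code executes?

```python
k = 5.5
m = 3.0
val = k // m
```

float // float returns float (floor division preserves float type)

float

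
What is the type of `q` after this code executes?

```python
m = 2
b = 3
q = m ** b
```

int ** positive int returns int (2 ** 3 = 8)

int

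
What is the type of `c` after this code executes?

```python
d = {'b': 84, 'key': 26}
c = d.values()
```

.values() returns a dict_values view object

dict_values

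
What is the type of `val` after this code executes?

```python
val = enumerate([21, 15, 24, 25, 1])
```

enumerate() returns an enumerate iterator object

enumerate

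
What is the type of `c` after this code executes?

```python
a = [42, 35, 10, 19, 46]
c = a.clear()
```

list.clear() returns None

NoneType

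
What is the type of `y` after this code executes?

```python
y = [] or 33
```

'or' returns first truthy value (33, which is int)

int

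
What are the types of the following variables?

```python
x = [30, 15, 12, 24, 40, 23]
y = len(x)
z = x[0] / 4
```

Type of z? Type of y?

int / int returns float; len() returns int

float, int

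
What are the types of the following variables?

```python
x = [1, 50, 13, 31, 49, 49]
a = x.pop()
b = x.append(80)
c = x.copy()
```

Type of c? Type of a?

list.copy() returns list; list.pop() returns the element (int)

list, int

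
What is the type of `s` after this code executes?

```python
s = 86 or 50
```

'or' returns the first truthy value (86, which is int)

int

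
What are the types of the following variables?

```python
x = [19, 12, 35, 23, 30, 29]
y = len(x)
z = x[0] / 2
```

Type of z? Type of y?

int / int returns float; len() returns int

float, int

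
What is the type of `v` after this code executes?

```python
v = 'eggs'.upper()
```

str.upper() returns str

str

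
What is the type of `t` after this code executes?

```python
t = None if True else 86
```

Ternary: condition is True, if branch (None) taken → NoneType

NoneType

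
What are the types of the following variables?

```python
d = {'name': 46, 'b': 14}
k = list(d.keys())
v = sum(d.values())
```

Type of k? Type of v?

list(...) returns list; sum of int values returns int

list, int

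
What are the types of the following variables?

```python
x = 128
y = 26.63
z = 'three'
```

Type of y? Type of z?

y is float; z is str

float, str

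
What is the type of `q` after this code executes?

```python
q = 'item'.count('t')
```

str.count() returns int

int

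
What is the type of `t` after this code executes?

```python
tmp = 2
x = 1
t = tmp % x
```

int % int returns int (2 % 1 = 0)

int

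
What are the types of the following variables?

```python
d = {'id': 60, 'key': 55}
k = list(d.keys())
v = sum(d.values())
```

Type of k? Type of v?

list(...) returns list; sum of int values returns int

list, int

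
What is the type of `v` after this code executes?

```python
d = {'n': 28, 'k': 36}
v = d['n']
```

Accessing dict[str, int] with key 'n' returns int value 28

int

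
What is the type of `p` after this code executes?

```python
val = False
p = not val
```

'not' always returns bool

bool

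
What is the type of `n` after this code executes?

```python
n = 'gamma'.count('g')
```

str.count() returns int

int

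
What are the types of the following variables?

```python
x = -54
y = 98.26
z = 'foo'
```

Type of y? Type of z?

y is float; z is str

float, str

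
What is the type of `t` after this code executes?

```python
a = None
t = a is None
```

'is' comparison returns bool

bool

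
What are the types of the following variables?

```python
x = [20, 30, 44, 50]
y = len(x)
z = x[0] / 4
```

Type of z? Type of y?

int / int returns float; len() returns int

float, int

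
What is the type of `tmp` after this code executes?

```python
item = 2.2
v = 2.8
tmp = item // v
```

float // float returns float (floor division preserves float type)

float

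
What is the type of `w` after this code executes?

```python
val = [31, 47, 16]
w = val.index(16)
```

list.index() returns int

int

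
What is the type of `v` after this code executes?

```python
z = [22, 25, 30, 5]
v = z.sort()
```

list.sort() returns None (sorts in place)

NoneType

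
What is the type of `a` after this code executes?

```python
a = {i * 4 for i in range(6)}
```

A set comprehension {expr for x in iterable} produces a set

set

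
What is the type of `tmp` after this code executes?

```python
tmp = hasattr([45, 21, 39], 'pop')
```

hasattr() returns bool

bool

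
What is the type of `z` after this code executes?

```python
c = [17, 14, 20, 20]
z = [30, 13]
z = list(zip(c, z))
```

list(zip(...)) returns a list of tuples

list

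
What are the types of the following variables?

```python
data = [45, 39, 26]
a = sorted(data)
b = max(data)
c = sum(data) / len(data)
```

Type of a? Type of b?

sorted() returns list; max of ints returns int

list, int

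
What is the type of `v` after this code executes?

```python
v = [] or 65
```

'or' returns first truthy value (65, which is int)

int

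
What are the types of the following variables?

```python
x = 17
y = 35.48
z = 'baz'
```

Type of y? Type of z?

y is float; z is str

float, str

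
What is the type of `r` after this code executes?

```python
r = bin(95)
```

bin() returns str representation

str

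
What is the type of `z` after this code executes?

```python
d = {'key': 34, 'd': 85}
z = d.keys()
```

.keys() returns a dict_keys view object

dict_keys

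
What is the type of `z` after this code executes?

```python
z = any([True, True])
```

any() returns bool

bool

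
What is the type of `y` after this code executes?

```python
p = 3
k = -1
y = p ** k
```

int ** negative int returns float

float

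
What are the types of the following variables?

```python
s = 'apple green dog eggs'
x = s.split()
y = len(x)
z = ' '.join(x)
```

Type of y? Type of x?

len() returns int; str.split() returns list

int, list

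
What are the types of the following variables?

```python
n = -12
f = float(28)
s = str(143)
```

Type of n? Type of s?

n is int; s is str

int, str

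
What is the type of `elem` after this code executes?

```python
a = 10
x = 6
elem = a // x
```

int // int returns int (10 // 6 = 1)

int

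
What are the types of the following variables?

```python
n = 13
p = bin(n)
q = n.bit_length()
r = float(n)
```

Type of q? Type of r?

int.bit_length() returns int; float() returns float

int, float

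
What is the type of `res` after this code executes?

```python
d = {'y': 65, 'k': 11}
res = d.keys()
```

.keys() returns a dict_keys view object

dict_keys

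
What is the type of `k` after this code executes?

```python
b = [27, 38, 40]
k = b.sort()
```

list.sort() returns None (sorts in place)

NoneType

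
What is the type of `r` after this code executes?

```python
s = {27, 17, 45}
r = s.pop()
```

Popping from a set of ints returns int

int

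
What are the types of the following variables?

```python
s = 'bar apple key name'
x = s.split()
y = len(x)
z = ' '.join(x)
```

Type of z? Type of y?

str.join() returns str; len() returns int

str, int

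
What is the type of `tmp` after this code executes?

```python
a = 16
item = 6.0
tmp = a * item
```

int * float returns float (16 * 6.0 = 96.0)

float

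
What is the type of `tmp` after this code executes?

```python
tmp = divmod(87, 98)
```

divmod() returns a tuple (quotient, remainder)

tuple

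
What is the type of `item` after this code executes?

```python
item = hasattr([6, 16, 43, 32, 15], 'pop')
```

hasattr() returns bool

bool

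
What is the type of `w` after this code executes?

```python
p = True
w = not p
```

'not' always returns bool

bool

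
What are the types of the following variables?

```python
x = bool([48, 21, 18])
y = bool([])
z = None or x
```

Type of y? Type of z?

bool() returns bool; None or <bool> returns the bool

bool, bool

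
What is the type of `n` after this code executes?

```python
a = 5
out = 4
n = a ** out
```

int ** positive int returns int (5 ** 4 = 625)

int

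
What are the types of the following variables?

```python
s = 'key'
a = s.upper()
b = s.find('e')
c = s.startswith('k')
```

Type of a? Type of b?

str.upper() returns str; str.find() returns int

str, int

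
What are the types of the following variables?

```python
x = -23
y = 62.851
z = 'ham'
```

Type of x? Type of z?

x is int; z is str

int, str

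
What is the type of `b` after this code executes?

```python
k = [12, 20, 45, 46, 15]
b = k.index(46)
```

list.index() returns int

int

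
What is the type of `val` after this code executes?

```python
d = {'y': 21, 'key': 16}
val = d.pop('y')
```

dict.pop() returns the value (int)

int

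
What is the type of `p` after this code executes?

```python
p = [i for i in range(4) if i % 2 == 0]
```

A list comprehension [...] produces a list

list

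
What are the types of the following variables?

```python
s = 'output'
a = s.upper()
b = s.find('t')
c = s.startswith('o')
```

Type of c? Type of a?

str.startswith() returns bool; str.upper() returns str

bool, str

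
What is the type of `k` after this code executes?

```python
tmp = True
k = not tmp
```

'not' always returns bool

bool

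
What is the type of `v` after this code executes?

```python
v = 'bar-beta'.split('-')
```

str.split() returns list

list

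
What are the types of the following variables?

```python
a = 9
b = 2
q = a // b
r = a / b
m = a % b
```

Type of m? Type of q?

int % int returns int; int // int returns int

int, int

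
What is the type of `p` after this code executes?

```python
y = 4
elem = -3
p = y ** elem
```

int ** negative int returns float

float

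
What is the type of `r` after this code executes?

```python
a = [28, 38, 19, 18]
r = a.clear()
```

list.clear() returns None

NoneType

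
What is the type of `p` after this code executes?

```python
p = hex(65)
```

hex() returns str representation

str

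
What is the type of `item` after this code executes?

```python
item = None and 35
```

'and' returns first falsy value (None)

NoneType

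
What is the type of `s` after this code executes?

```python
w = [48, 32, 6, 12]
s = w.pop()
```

list.pop() returns the popped element (int here)

int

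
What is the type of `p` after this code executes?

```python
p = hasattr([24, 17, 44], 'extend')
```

hasattr() returns bool

bool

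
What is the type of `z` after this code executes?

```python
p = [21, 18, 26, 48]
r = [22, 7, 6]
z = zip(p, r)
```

zip() returns a zip iterator object

zip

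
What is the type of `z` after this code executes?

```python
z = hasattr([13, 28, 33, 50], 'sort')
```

hasattr() returns bool

bool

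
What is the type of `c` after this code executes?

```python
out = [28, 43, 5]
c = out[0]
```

Indexing a list of ints returns int (out[0] = 28)

int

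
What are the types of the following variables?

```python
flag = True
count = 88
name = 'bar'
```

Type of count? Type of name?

count is int; name is str

int, str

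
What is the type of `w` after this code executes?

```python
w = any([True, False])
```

any() returns bool

bool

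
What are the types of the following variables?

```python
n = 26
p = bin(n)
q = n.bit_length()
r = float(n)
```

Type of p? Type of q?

bin() returns str; int.bit_length() returns int

str, int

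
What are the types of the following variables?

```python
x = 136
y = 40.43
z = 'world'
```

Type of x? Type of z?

x is int; z is str

int, str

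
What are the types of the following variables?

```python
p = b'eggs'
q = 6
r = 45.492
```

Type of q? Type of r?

q is int; r is float

int, float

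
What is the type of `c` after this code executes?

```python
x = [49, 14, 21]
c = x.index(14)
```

list.index() returns int

int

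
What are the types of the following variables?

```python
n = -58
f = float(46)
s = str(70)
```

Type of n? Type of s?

n is int; s is str

int, str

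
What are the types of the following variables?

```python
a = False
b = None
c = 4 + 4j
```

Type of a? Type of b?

a is bool; b is NoneType

bool, NoneType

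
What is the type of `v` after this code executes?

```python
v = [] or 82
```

'or' returns first truthy value (82, which is int)

int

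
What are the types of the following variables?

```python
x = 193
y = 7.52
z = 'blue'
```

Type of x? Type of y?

x is int; y is float

int, float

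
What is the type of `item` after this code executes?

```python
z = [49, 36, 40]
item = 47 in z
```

'in' operator returns bool

bool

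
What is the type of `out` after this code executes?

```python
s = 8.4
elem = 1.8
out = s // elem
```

float // float returns float (floor division preserves float type)

float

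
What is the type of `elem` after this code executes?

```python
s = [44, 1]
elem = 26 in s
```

'in' operator returns bool

bool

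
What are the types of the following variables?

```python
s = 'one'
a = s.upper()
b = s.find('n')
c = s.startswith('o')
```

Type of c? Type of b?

str.startswith() returns bool; str.find() returns int

bool, int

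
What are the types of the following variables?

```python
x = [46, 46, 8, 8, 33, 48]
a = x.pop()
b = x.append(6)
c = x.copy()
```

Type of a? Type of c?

list.pop() returns the element (int); list.copy() returns list

int, list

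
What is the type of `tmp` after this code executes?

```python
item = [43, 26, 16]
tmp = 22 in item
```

'in' operator returns bool

bool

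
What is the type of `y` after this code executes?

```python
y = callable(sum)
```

callable() returns bool

bool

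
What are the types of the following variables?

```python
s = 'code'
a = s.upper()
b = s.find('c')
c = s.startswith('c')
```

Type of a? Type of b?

str.upper() returns str; str.find() returns int

str, int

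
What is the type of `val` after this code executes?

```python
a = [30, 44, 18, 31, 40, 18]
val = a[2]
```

Indexing a list of ints returns int (a[2] = 18)

int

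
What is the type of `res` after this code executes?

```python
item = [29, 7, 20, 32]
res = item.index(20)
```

list.index() returns int

int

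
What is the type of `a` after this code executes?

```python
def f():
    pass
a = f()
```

A function with no return statement returns None

NoneType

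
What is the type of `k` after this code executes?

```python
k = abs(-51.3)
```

abs() of float returns float

float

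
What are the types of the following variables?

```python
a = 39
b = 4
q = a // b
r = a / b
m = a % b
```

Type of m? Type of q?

int % int returns int; int // int returns int

int, int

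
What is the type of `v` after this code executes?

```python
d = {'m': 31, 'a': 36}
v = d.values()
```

.values() returns a dict_values view object

dict_values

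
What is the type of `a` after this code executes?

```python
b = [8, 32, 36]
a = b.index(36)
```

list.index() returns int

int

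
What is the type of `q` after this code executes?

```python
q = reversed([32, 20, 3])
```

reversed() on a list returns a list_reverseiterator

list_reverseiterator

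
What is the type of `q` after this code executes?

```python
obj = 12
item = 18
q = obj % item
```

int % int returns int (12 % 18 = 12)

int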